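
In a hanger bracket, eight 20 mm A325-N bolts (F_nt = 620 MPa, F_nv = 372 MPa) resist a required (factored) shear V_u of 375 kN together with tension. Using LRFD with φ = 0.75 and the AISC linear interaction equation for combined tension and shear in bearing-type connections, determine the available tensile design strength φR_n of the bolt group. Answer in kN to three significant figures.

894 kN

A_b = π·20²/4 = 314.2 mm²; f_rv = 375 × 1000 / (8 × 314.2) = 149.2 MPa.
F'_nt = 1.3 F_nt − (F_nt / φF_nv) f_rv = 1.3·620 − (620/(0.75·372))·149.2 = 474.4 MPa, capped at F_nt → F'_nt = 474.4 MPa.
R_n = F'_nt · A_b · n = 474.4 × 314.2 × 8 / 1000 = 1192 kN.
Design strength φR_n = 0.75 × 1192 = 894 kN.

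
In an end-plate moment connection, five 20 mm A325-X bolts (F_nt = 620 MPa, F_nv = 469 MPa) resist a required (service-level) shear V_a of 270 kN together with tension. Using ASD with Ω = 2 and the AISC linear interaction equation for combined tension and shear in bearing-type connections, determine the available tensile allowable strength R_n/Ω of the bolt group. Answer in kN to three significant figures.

276 kN

A_b = π·20²/4 = 314.2 mm²; f_rv = 270 × 1000 / (5 × 314.2) = 171.9 MPa.
F'_nt = 1.3 F_nt − (Ω F_nt / F_nv) f_rv = 1.3·620 − (2·620/469)·171.9 = 351.5 MPa, capped at F_nt → F'_nt = 351.5 MPa.
R_n = F'_nt · A_b · n = 351.5 × 314.2 × 5 / 1000 = 552.2 kN.
Allowable strength R_n/Ω = 552.2 / 2 = 276 kN.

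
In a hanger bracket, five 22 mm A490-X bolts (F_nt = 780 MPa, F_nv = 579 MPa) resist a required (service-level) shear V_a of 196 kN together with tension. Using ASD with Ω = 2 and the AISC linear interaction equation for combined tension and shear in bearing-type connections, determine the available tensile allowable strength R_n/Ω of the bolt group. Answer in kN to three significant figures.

700 kN

A_b = π·22²/4 = 380.1 mm²; f_rv = 196 × 1000 / (5 × 380.1) = 103.1 MPa.
F'_nt = 1.3 F_nt − (Ω F_nt / F_nv) f_rv = 1.3·780 − (2·780/579)·103.1 = 736.2 MPa, capped at F_nt → F'_nt = 736.2 MPa.
R_n = F'_nt · A_b · n = 736.2 × 380.1 × 5 / 1000 = 1399 kN.
Allowable strength R_n/Ω = 1399 / 2 = 700 kN.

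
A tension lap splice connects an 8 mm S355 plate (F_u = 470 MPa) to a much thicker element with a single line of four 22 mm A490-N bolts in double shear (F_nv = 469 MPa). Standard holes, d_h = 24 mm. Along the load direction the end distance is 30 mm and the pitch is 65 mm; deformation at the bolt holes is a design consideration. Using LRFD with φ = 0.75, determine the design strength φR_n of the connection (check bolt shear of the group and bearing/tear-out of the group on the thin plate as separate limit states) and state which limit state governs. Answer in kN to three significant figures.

477 kN (bearing governs)

Bolt shear: A_b = π·22²/4 = 380.1 mm²; R_n = 469 × 380.1 × 4 × 2 / 1000 = 1426 kN → 0.75 × 1426 = 1070 kN.
Bearing (1.2 l_c t F_u ≤ 2.4 d t F_u): upper limit = 2.4·22·8·470 / 1000 = 198.5 kN.
  Edge l_c = 30 − 24/2 = 18 → r_n = 81.22 kN; interior l_c = 65 − 24 = 41 → r_n = 185 kN.
  R_n,bearing = 1·81.22 + 3·185 = 636.2 kN → 0.75 × 636.2 = 477 kN.
Bearing governs: 477 kN.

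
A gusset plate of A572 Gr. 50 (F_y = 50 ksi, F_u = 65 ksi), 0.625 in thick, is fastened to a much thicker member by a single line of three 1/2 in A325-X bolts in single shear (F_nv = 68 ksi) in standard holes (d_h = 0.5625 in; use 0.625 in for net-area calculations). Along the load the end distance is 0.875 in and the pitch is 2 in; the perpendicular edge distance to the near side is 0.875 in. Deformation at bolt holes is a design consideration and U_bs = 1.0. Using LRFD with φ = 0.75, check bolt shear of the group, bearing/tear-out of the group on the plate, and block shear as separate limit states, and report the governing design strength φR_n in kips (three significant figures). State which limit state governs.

Bolt shear: A_b = π·0.5²/4 = 0.1963 in²; R_n = 68 × 0.1963 × 3 × 1 = 40.06 kips → 0.75 × 40.06 = 30 kips.
Bearing: edge l_c = 0.5938, r_n = 28.95 kips; interior l_c = 1.438, r_n = 48.75 kips; R_n = 28.95 + 2·48.75 = 126.4 kips → 94.8 kips.
Block shear: A_gv = 3.047, A_nv = 2.07, A_nt = 0.3516 in²; R_n = min(0.6F_uA_nv, 0.6F_yA_gv) + U_bs·F_u·A_nt = 103.6 kips → 77.7 kips.
Bolt shear governs: 30 kips.

30 kips (bolt shear governs)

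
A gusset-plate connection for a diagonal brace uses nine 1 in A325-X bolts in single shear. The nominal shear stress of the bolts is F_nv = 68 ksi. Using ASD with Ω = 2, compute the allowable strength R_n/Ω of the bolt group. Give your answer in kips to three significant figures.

240 kips

A_b = π × 1² / 4 = 0.7854 in².
R_n = F_nv · A_b · n · n_s = 68 × 0.7854 × 9 × 1 = 480.7 kips.
Allowable strength R_n/Ω = 480.7 / 2 = 240 kips.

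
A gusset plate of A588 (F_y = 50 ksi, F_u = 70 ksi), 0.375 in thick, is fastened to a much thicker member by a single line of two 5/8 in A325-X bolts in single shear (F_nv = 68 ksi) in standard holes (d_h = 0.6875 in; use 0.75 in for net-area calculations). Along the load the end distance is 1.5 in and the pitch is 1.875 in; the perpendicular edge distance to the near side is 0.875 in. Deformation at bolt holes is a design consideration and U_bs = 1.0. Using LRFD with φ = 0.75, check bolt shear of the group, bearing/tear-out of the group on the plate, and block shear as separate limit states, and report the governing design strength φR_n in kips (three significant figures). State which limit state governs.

31.3 kips (bolt shear governs)

Bolt shear: A_b = π·0.625²/4 = 0.3068 in²; R_n = 68 × 0.3068 × 2 × 1 = 41.72 kips → 0.75 × 41.72 = 31.3 kips.
Bearing: edge l_c = 1.156, r_n = 36.42 kips; interior l_c = 1.188, r_n = 37.41 kips; R_n = 36.42 + 1·37.41 = 73.83 kips → 55.4 kips.
Block shear: A_gv = 1.266, A_nv = 0.8438, A_nt = 0.1875 in²; R_n = min(0.6F_uA_nv, 0.6F_yA_gv) + U_bs·F_u·A_nt = 48.56 kips → 36.4 kips.
Bolt shear governs: 31.3 kips.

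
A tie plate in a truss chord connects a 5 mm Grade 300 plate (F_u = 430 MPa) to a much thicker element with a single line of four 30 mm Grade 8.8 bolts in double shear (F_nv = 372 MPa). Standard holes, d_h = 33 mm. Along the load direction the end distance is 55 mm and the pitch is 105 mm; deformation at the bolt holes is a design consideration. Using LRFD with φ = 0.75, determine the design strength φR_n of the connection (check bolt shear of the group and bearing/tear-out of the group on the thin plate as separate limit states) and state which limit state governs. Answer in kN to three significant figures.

423 kN (bearing governs)

Bolt shear: A_b = π·30²/4 = 706.9 mm²; R_n = 372 × 706.9 × 4 × 2 / 1000 = 2104 kN → 0.75 × 2104 = 1580 kN.
Bearing (1.2 l_c t F_u ≤ 2.4 d t F_u): upper limit = 2.4·30·5·430 / 1000 = 154.8 kN.
  Edge l_c = 55 − 33/2 = 38.5 → r_n = 99.33 kN; interior l_c = 105 − 33 = 72 → r_n = 154.8 kN.
  R_n,bearing = 1·99.33 + 3·154.8 = 563.7 kN → 0.75 × 563.7 = 423 kN.
Bearing governs: 423 kN.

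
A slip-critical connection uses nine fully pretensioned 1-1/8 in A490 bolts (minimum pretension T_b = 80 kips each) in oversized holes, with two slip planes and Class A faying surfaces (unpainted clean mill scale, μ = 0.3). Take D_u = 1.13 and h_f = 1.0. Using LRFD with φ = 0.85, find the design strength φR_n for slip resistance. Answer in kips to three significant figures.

415 kips

R_n = μ · D_u · h_f · T_b · n_s · n_b = 0.3 × 1.13 × 1.0 × 80 × 2 × 9 = 488.2 kips.
Design strength φR_n = 0.85 × 488.2 = 415 kips.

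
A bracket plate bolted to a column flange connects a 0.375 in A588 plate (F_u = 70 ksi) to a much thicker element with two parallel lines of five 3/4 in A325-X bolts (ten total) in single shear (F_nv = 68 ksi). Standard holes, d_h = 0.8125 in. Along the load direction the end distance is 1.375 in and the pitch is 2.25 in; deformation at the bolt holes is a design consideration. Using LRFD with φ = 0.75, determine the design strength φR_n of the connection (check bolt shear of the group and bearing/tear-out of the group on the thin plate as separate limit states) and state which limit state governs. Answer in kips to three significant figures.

225 kips (bolt shear governs)

Bolt shear: A_b = π·0.75²/4 = 0.4418 in²; R_n = 68 × 0.4418 × 10 × 1 = 300.4 kips → 0.75 × 300.4 = 225 kips.
Bearing (1.2 l_c t F_u ≤ 2.4 d t F_u): upper limit = 2.4·0.75·0.375·70 = 47.25 kips.
  Edge l_c = 1.375 − 0.8125/2 = 0.9688 → r_n = 30.52 kips; interior l_c = 2.25 − 0.8125 = 1.438 → r_n = 45.28 kips.
  R_n,bearing = 2·30.52 + 8·45.28 = 423.3 kips → 0.75 × 423.3 = 317 kips.
Bolt shear governs: 225 kips.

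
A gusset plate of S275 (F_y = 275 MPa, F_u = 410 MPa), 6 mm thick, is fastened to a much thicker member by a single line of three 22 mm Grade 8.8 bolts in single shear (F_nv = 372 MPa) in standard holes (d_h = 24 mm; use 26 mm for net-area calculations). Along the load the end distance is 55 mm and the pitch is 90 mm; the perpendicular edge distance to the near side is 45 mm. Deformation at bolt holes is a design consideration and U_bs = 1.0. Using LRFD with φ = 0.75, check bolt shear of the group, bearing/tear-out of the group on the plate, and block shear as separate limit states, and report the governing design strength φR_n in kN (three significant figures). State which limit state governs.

Bolt shear: A_b = π·22²/4 = 380.1 mm²; R_n = 372 × 380.1 × 3 × 1 / 1000 = 424.2 kN → 0.75 × 424.2 = 318 kN.
Bearing: edge l_c = 43, r_n = 126.9 kN; interior l_c = 66, r_n = 129.9 kN; R_n = 126.9 + 2·129.9 = 386.7 kN → 290 kN.
Block shear: A_gv = 1410, A_nv = 1020, A_nt = 192 mm²; R_n = min(0.6F_uA_nv, 0.6F_yA_gv) + U_bs·F_u·A_nt = 311.4 kN → 234 kN.
Block shear governs: 234 kN.

234 kN (block shear governs)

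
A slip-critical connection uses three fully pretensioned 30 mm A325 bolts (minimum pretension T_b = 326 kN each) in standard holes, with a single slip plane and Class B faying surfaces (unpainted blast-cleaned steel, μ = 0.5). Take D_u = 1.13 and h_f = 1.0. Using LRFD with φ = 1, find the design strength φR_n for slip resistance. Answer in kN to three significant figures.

R_n = μ · D_u · h_f · T_b · n_s · n_b = 0.5 × 1.13 × 1.0 × 326 × 1 × 3 = 552.6 kN.
Design strength φR_n = 1 × 552.6 = 553 kN.

553 kN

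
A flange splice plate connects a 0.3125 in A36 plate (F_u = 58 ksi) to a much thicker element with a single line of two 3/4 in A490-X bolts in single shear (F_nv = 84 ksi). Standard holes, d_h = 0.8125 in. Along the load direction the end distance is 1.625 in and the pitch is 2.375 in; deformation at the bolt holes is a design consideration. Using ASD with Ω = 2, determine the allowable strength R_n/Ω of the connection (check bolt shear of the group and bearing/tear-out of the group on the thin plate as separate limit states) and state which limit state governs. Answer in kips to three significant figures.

Bolt shear: A_b = π·0.75²/4 = 0.4418 in²; R_n = 84 × 0.4418 × 2 × 1 = 74.22 kips → 74.22 / 2 = 37.1 kips.
Bearing (1.2 l_c t F_u ≤ 2.4 d t F_u): upper limit = 2.4·0.75·0.3125·58 = 32.62 kips.
  Edge l_c = 1.625 − 0.8125/2 = 1.219 → r_n = 26.51 kips; interior l_c = 2.375 − 0.8125 = 1.562 → r_n = 32.62 kips.
  R_n,bearing = 1·26.51 + 1·32.62 = 59.13 kips → 59.13 / 2 = 29.6 kips.
Bearing governs: 29.6 kips.

29.6 kips (bearing governs)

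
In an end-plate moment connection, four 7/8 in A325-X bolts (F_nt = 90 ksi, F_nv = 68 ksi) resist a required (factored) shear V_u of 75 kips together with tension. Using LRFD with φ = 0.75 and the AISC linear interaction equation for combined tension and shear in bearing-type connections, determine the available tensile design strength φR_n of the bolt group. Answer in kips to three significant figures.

A_b = π·0.875²/4 = 0.6013 in²; f_rv = 75 / (4 × 0.6013) = 31.18 ksi.
F'_nt = 1.3 F_nt − (F_nt / φF_nv) f_rv = 1.3·90 − (90/(0.75·68))·31.18 = 61.97 ksi, capped at F_nt → F'_nt = 61.97 ksi.
R_n = F'_nt · A_b · n = 61.97 × 0.6013 × 4 = 149.1 kips.
Design strength φR_n = 0.75 × 149.1 = 112 kips.

112 kips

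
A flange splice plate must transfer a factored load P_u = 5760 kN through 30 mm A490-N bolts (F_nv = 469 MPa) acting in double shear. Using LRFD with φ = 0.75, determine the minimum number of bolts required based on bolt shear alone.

12 bolts

A_b = π·30²/4 = 706.9 mm².
Per-bolt design strength φR_n = 0.75 × 469 × 706.9 × 2 / 1000 = 497.3 kN.
n ≥ 5760 / 497.3 = 11.58 → use 12 bolts.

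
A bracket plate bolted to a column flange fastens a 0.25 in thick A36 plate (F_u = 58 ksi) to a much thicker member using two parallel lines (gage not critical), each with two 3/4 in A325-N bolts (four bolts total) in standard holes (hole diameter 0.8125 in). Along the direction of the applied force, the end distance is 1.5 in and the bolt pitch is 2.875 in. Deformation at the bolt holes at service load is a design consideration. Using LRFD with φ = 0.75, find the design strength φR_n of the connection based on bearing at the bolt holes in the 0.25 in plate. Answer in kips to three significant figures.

Per bolt r_n = 1.2 l_c t F_u ≤ 2.4 d t F_u; upper limit = 2.4 × 0.75 × 0.25 × 58 = 26.1 kips.
Edge bolt: l_c = 1.5 − 0.8125/2 = 1.094 in → 1.2 × 1.094 × 0.25 × 58 = 19.03 → r_n = 19.03 kips.
Interior bolts: l_c = 2.875 − 0.8125 = 2.062 in → 1.2 × 2.062 × 0.25 × 58 = 35.89 → r_n = 26.1 kips.
R_n = 2 × 19.03 + 2 × 26.1 = 90.26 kips.
Design strength φR_n = 0.75 × 90.26 = 67.7 kips.

67.7 kips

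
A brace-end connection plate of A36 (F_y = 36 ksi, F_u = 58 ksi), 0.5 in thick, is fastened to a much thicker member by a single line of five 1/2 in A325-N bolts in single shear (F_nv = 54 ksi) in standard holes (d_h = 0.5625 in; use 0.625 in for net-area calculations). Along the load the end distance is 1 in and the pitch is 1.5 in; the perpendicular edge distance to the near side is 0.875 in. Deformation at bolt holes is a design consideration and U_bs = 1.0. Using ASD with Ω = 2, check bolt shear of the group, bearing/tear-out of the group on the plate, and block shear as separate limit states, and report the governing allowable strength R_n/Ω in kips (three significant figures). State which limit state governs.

26.5 kips (bolt shear governs)

Bolt shear: A_b = π·0.5²/4 = 0.1963 in²; R_n = 54 × 0.1963 × 5 × 1 = 53.01 kips → 53.01 / 2 = 26.5 kips.
Bearing: edge l_c = 0.7188, r_n = 25.01 kips; interior l_c = 0.9375, r_n = 32.62 kips; R_n = 25.01 + 4·32.62 = 155.5 kips → 77.8 kips.
Block shear: A_gv = 3.5, A_nv = 2.094, A_nt = 0.2812 in²; R_n = min(0.6F_uA_nv, 0.6F_yA_gv) + U_bs·F_u·A_nt = 89.17 kips → 44.6 kips.
Bolt shear governs: 26.5 kips.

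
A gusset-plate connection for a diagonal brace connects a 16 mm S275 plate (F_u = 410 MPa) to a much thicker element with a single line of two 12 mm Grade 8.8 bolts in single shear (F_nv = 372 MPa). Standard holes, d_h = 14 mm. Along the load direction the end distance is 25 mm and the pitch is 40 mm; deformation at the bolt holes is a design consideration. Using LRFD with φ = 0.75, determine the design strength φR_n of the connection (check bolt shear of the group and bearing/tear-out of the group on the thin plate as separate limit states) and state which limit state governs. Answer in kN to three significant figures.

Bolt shear: A_b = π·12²/4 = 113.1 mm²; R_n = 372 × 113.1 × 2 × 1 / 1000 = 84.14 kN → 0.75 × 84.14 = 63.1 kN.
Bearing (1.2 l_c t F_u ≤ 2.4 d t F_u): upper limit = 2.4·12·16·410 / 1000 = 188.9 kN.
  Edge l_c = 25 − 14/2 = 18 → r_n = 141.7 kN; interior l_c = 40 − 14 = 26 → r_n = 188.9 kN.
  R_n,bearing = 1·141.7 + 1·188.9 = 330.6 kN → 0.75 × 330.6 = 248 kN.
Bolt shear governs: 63.1 kN.

63.1 kN (bolt shear governs)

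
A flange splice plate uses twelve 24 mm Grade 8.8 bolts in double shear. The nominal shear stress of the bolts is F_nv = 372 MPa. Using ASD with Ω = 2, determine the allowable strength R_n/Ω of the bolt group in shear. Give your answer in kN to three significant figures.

A_b = π × 24² / 4 = 452.4 mm².
R_n = F_nv · A_b · n · n_s = 372 × 452.4 × 12 × 2 / 1000 = 4039 kN.
Allowable strength R_n/Ω = 4039 / 2 = 2020 kN.

2020 kN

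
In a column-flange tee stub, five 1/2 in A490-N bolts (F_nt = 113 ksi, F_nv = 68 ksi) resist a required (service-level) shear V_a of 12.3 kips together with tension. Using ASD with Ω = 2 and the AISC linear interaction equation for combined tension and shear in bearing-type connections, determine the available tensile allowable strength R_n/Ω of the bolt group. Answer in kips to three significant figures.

A_b = π·0.5²/4 = 0.1963 in²; f_rv = 12.3 / (5 × 0.1963) = 12.53 ksi.
F'_nt = 1.3 F_nt − (Ω F_nt / F_nv) f_rv = 1.3·113 − (2·113/68)·12.53 = 105.3 ksi, capped at F_nt → F'_nt = 105.3 ksi.
R_n = F'_nt · A_b · n = 105.3 × 0.1963 × 5 = 103.3 kips.
Allowable strength R_n/Ω = 103.3 / 2 = 51.7 kips.

51.7 kips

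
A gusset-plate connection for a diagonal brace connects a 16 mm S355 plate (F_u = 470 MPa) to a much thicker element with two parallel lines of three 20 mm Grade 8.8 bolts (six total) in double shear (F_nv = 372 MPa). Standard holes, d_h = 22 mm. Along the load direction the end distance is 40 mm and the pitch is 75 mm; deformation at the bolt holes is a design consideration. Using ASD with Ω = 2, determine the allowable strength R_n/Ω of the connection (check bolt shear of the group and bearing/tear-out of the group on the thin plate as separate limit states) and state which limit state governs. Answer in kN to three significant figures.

Bolt shear: A_b = π·20²/4 = 314.2 mm²; R_n = 372 × 314.2 × 6 × 2 / 1000 = 1402 kN → 1402 / 2 = 701 kN.
Bearing (1.2 l_c t F_u ≤ 2.4 d t F_u): upper limit = 2.4·20·16·470 / 1000 = 361 kN.
  Edge l_c = 40 − 22/2 = 29 → r_n = 261.7 kN; interior l_c = 75 − 22 = 53 → r_n = 361 kN.
  R_n,bearing = 2·261.7 + 4·361 = 1967 kN → 1967 / 2 = 984 kN.
Bolt shear governs: 701 kN.

701 kN (bolt shear governs)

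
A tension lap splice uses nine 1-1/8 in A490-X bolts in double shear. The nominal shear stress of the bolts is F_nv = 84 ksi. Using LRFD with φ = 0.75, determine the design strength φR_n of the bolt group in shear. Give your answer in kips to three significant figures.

1130 kips

A_b = π × 1.125² / 4 = 0.994 in².
R_n = F_nv · A_b · n · n_s = 84 × 0.994 × 9 × 2 = 1503 kips.
Design strength φR_n = 0.75 × 1503 = 1130 kips.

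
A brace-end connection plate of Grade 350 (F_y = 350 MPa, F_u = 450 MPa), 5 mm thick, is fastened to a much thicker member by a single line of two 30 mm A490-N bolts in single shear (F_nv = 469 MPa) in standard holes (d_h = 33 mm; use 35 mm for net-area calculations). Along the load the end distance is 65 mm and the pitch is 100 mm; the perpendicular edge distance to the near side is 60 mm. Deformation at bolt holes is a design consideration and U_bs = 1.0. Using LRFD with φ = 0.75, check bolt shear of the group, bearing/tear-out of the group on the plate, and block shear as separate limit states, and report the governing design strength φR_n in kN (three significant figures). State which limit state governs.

Bolt shear: A_b = π·30²/4 = 706.9 mm²; R_n = 469 × 706.9 × 2 × 1 / 1000 = 663 kN → 0.75 × 663 = 497 kN.
Bearing: edge l_c = 48.5, r_n = 130.9 kN; interior l_c = 67, r_n = 162 kN; R_n = 130.9 + 1·162 = 292.9 kN → 220 kN.
Block shear: A_gv = 825, A_nv = 562.5, A_nt = 212.5 mm²; R_n = min(0.6F_uA_nv, 0.6F_yA_gv) + U_bs·F_u·A_nt = 247.5 kN → 186 kN.
Block shear governs: 186 kN.

186 kN (block shear governs)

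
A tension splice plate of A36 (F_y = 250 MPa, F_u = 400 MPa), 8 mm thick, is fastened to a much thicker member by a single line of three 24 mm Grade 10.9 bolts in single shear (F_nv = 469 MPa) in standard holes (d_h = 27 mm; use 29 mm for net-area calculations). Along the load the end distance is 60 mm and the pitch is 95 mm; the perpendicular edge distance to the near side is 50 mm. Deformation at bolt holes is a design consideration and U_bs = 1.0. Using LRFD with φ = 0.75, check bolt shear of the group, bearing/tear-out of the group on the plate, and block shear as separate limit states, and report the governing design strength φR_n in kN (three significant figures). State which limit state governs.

310 kN (block shear governs)

Bolt shear: A_b = π·24²/4 = 452.4 mm²; R_n = 469 × 452.4 × 3 × 1 / 1000 = 636.5 kN → 0.75 × 636.5 = 477 kN.
Bearing: edge l_c = 46.5, r_n = 178.6 kN; interior l_c = 68, r_n = 184.3 kN; R_n = 178.6 + 2·184.3 = 547.2 kN → 410 kN.
Block shear: A_gv = 2000, A_nv = 1420, A_nt = 284 mm²; R_n = min(0.6F_uA_nv, 0.6F_yA_gv) + U_bs·F_u·A_nt = 413.6 kN → 310 kN.
Block shear governs: 310 kN.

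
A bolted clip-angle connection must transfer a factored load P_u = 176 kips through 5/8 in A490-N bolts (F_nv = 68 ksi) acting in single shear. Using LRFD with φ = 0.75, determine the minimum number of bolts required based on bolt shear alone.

12 bolts

A_b = π·0.625²/4 = 0.3068 in².
Per-bolt design strength φR_n = 0.75 × 68 × 0.3068 × 1 = 15.65 kips.
n ≥ 176 / 15.65 = 11.25 → use 12 bolts.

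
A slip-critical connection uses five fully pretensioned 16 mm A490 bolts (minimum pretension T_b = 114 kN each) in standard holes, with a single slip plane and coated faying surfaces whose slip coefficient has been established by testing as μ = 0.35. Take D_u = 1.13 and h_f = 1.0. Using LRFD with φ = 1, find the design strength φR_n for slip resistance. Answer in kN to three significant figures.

225 kN

R_n = μ · D_u · h_f · T_b · n_s · n_b = 0.35 × 1.13 × 1.0 × 114 × 1 × 5 = 225.4 kN.
Design strength φR_n = 1 × 225.4 = 225 kN.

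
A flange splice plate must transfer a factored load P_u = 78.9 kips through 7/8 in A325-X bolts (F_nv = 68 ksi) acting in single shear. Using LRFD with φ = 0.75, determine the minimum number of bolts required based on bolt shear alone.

3 bolts

A_b = π·0.875²/4 = 0.6013 in².
Per-bolt design strength φR_n = 0.75 × 68 × 0.6013 × 1 = 30.67 kips.
n ≥ 78.9 / 30.67 = 2.573 → use 3 bolts.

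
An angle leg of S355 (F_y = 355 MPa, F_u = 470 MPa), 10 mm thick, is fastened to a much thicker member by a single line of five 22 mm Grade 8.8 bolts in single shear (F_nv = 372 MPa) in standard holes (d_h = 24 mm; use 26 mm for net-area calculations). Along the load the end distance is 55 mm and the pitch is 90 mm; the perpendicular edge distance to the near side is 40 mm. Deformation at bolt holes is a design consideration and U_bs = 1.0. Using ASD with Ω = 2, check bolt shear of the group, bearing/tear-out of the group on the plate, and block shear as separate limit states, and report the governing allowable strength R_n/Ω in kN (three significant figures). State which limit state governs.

Bolt shear: A_b = π·22²/4 = 380.1 mm²; R_n = 372 × 380.1 × 5 × 1 / 1000 = 707 kN → 707 / 2 = 354 kN.
Bearing: edge l_c = 43, r_n = 242.5 kN; interior l_c = 66, r_n = 248.2 kN; R_n = 242.5 + 4·248.2 = 1235 kN → 618 kN.
Block shear: A_gv = 4150, A_nv = 2980, A_nt = 270 mm²; R_n = min(0.6F_uA_nv, 0.6F_yA_gv) + U_bs·F_u·A_nt = 967.3 kN → 484 kN.
Bolt shear governs: 354 kN.

354 kN (bolt shear governs)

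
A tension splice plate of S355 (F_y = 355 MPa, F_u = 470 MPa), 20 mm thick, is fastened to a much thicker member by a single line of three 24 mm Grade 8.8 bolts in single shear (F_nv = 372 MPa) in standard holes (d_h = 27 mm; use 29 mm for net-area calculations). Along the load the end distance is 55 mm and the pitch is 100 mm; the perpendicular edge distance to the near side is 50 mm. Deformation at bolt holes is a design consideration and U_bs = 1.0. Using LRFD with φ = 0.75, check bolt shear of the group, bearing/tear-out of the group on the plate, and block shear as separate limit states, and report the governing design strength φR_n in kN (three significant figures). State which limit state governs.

Bolt shear: A_b = π·24²/4 = 452.4 mm²; R_n = 372 × 452.4 × 3 × 1 / 1000 = 504.9 kN → 0.75 × 504.9 = 379 kN.
Bearing: edge l_c = 41.5, r_n = 468.1 kN; interior l_c = 73, r_n = 541.4 kN; R_n = 468.1 + 2·541.4 = 1551 kN → 1160 kN.
Block shear: A_gv = 5100, A_nv = 3650, A_nt = 710 mm²; R_n = min(0.6F_uA_nv, 0.6F_yA_gv) + U_bs·F_u·A_nt = 1363 kN → 1020 kN.
Bolt shear governs: 379 kN.

379 kN (bolt shear governs)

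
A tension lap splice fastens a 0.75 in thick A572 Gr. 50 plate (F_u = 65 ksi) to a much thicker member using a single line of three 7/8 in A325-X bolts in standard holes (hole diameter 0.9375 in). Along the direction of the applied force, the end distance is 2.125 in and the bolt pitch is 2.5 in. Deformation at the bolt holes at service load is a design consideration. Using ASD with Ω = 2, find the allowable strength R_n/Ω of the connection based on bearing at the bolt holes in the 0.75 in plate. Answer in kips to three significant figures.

140 kips

Per bolt r_n = 1.2 l_c t F_u ≤ 2.4 d t F_u; upper limit = 2.4 × 0.875 × 0.75 × 65 = 102.4 kips.
Edge bolt: l_c = 2.125 − 0.9375/2 = 1.656 in → 1.2 × 1.656 × 0.75 × 65 = 96.89 → r_n = 96.89 kips.
Interior bolts: l_c = 2.5 − 0.9375 = 1.562 in → 1.2 × 1.562 × 0.75 × 65 = 91.41 → r_n = 91.41 kips.
R_n = 1 × 96.89 + 2 × 91.41 = 279.7 kips.
Allowable strength R_n/Ω = 279.7 / 2 = 140 kips.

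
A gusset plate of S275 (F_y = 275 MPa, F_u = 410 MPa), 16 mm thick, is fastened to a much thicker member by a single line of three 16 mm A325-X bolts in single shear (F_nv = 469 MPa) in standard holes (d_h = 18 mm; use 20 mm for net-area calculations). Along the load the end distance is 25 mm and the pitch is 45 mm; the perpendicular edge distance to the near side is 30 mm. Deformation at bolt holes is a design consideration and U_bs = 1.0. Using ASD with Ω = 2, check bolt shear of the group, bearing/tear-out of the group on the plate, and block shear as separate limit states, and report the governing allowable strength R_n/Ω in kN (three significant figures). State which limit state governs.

141 kN (bolt shear governs)

Bolt shear: A_b = π·16²/4 = 201.1 mm²; R_n = 469 × 201.1 × 3 × 1 / 1000 = 282.9 kN → 282.9 / 2 = 141 kN.
Bearing: edge l_c = 16, r_n = 126 kN; interior l_c = 27, r_n = 212.5 kN; R_n = 126 + 2·212.5 = 551 kN → 276 kN.
Block shear: A_gv = 1840, A_nv = 1040, A_nt = 320 mm²; R_n = min(0.6F_uA_nv, 0.6F_yA_gv) + U_bs·F_u·A_nt = 387 kN → 194 kN.
Bolt shear governs: 141 kN.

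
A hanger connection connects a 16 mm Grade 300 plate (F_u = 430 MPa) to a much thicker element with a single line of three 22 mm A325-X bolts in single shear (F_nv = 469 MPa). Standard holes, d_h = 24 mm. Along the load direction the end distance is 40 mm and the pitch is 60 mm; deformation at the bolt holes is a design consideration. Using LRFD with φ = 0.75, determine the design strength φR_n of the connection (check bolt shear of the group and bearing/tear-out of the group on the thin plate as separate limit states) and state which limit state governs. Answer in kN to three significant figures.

401 kN (bolt shear governs)

Bolt shear: A_b = π·22²/4 = 380.1 mm²; R_n = 469 × 380.1 × 3 × 1 / 1000 = 534.8 kN → 0.75 × 534.8 = 401 kN.
Bearing (1.2 l_c t F_u ≤ 2.4 d t F_u): upper limit = 2.4·22·16·430 / 1000 = 363.3 kN.
  Edge l_c = 40 − 24/2 = 28 → r_n = 231.2 kN; interior l_c = 60 − 24 = 36 → r_n = 297.2 kN.
  R_n,bearing = 1·231.2 + 2·297.2 = 825.6 kN → 0.75 × 825.6 = 619 kN.
Bolt shear governs: 401 kN.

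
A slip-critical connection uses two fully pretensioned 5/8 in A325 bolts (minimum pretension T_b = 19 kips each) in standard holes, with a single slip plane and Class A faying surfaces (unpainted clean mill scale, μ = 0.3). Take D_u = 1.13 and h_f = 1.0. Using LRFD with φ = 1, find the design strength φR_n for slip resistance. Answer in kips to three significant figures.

12.9 kips

R_n = μ · D_u · h_f · T_b · n_s · n_b = 0.3 × 1.13 × 1.0 × 19 × 1 × 2 = 12.88 kips.
Design strength φR_n = 1 × 12.88 = 12.9 kips.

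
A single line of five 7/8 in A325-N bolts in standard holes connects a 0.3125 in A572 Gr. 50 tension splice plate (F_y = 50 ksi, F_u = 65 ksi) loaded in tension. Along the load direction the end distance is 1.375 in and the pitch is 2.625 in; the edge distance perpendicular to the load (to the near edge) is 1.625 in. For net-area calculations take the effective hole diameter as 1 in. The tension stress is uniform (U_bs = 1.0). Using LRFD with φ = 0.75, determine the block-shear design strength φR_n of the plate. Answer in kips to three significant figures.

84.6 kips

Shear plane L_v = 1.375 + 4·2.625 = 11.88 in; A_gv = 11.88 × 0.3125 = 3.711 in².
A_nv = (11.88 − 4.5·1) × 0.3125 = 2.305 in².
A_nt = (1.625 − 0.5·1) × 0.3125 = 0.3516 in².
0.6 F_u A_nv = 89.88 kips; 0.6 F_y A_gv = 111.3 kips → shear rupture governs the shear term.
R_n = 89.88 + 1.0 × 65 × 0.3516 = 112.7 kips.
Design strength φR_n = 0.75 × 112.7 = 84.6 kips.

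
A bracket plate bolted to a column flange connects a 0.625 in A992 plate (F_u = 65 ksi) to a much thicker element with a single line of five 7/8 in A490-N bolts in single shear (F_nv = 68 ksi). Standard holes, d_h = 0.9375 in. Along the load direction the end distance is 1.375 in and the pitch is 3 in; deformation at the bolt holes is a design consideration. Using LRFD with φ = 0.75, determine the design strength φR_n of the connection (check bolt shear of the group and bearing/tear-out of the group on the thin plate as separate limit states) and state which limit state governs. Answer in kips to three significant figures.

153 kips (bolt shear governs)

Bolt shear: A_b = π·0.875²/4 = 0.6013 in²; R_n = 68 × 0.6013 × 5 × 1 = 204.4 kips → 0.75 × 204.4 = 153 kips.
Bearing (1.2 l_c t F_u ≤ 2.4 d t F_u): upper limit = 2.4·0.875·0.625·65 = 85.31 kips.
  Edge l_c = 1.375 − 0.9375/2 = 0.9062 → r_n = 44.18 kips; interior l_c = 3 − 0.9375 = 2.062 → r_n = 85.31 kips.
  R_n,bearing = 1·44.18 + 4·85.31 = 385.4 kips → 0.75 × 385.4 = 289 kips.
Bolt shear governs: 153 kips.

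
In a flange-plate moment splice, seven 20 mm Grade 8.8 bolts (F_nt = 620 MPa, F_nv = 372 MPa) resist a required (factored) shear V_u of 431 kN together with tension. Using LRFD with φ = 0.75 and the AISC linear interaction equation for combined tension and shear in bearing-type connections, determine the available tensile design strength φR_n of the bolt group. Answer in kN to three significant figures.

A_b = π·20²/4 = 314.2 mm²; f_rv = 431 × 1000 / (7 × 314.2) = 196 MPa.
F'_nt = 1.3 F_nt − (F_nt / φF_nv) f_rv = 1.3·620 − (620/(0.75·372))·196 = 370.5 MPa, capped at F_nt → F'_nt = 370.5 MPa.
R_n = F'_nt · A_b · n = 370.5 × 314.2 × 7 / 1000 = 814.7 kN.
Design strength φR_n = 0.75 × 814.7 = 611 kN.

611 kN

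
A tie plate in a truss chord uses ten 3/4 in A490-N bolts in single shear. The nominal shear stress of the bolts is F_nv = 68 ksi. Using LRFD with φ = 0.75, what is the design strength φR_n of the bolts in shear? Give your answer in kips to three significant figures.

225 kips

A_b = π × 0.75² / 4 = 0.4418 in².
R_n = F_nv · A_b · n · n_s = 68 × 0.4418 × 10 × 1 = 300.4 kips.
Design strength φR_n = 0.75 × 300.4 = 225 kips.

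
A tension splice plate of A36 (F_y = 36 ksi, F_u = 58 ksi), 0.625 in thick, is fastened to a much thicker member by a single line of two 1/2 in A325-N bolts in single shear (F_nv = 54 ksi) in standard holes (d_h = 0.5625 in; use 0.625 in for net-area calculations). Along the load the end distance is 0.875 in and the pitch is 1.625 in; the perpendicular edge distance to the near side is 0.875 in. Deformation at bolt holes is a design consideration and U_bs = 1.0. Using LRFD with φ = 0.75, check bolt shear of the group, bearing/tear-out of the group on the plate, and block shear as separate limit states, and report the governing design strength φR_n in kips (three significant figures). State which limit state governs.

Bolt shear: A_b = π·0.5²/4 = 0.1963 in²; R_n = 54 × 0.1963 × 2 × 1 = 21.21 kips → 0.75 × 21.21 = 15.9 kips.
Bearing: edge l_c = 0.5938, r_n = 25.83 kips; interior l_c = 1.062, r_n = 43.5 kips; R_n = 25.83 + 1·43.5 = 69.33 kips → 52 kips.
Block shear: A_gv = 1.562, A_nv = 0.9766, A_nt = 0.3516 in²; R_n = min(0.6F_uA_nv, 0.6F_yA_gv) + U_bs·F_u·A_nt = 54.14 kips → 40.6 kips.
Bolt shear governs: 15.9 kips.

15.9 kips (bolt shear governs)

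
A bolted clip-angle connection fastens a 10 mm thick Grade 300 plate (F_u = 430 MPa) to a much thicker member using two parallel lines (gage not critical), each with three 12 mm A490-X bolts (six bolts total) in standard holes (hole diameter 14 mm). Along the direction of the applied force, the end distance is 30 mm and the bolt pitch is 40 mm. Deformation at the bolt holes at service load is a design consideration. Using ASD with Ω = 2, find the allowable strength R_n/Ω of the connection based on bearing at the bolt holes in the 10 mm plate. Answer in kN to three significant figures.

Per bolt r_n = 1.2 l_c t F_u ≤ 2.4 d t F_u; upper limit = 2.4 × 12 × 10 × 430 / 1000 = 123.8 kN.
Edge bolt: l_c = 30 − 14/2 = 23 mm → 1.2 × 23 × 10 × 430 / 1000 = 118.7 → r_n = 118.7 kN.
Interior bolts: l_c = 40 − 14 = 26 mm → 1.2 × 26 × 10 × 430 / 1000 = 134.2 → r_n = 123.8 kN.
R_n = 2 × 118.7 + 4 × 123.8 = 732.7 kN.
Allowable strength R_n/Ω = 732.7 / 2 = 366 kN.

366 kN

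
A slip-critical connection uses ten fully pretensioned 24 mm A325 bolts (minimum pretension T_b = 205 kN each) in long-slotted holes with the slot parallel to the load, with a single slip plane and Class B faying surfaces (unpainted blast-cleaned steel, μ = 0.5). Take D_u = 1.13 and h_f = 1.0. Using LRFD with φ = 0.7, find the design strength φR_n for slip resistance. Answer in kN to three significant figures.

811 kN

R_n = μ · D_u · h_f · T_b · n_s · n_b = 0.5 × 1.13 × 1.0 × 205 × 1 × 10 = 1158 kN.
Design strength φR_n = 0.7 × 1158 = 811 kN.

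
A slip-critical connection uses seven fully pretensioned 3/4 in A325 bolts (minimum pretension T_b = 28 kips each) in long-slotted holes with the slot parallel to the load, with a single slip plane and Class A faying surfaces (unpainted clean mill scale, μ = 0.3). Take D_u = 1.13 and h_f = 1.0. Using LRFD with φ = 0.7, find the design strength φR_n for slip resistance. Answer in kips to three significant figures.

46.5 kips

R_n = μ · D_u · h_f · T_b · n_s · n_b = 0.3 × 1.13 × 1.0 × 28 × 1 × 7 = 66.44 kips.
Design strength φR_n = 0.7 × 66.44 = 46.5 kips.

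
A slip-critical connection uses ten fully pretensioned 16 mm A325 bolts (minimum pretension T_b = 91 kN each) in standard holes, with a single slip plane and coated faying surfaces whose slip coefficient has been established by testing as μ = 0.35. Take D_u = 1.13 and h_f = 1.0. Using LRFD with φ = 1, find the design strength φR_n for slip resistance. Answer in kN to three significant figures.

360 kN

R_n = μ · D_u · h_f · T_b · n_s · n_b = 0.35 × 1.13 × 1.0 × 91 × 1 × 10 = 359.9 kN.
Design strength φR_n = 1 × 359.9 = 360 kN.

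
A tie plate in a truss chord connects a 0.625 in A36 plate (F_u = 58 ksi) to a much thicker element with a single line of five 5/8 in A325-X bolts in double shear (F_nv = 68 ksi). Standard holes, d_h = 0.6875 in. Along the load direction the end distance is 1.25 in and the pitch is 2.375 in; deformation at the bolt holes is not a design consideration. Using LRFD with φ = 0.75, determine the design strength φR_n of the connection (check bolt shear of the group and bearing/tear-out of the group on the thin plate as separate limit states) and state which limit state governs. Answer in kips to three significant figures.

Bolt shear: A_b = π·0.625²/4 = 0.3068 in²; R_n = 68 × 0.3068 × 5 × 2 = 208.6 kips → 0.75 × 208.6 = 156 kips.
Bearing (1.5 l_c t F_u ≤ 3.0 d t F_u): upper limit = 3.0·0.625·0.625·58 = 67.97 kips.
  Edge l_c = 1.25 − 0.6875/2 = 0.9062 → r_n = 49.28 kips; interior l_c = 2.375 − 0.6875 = 1.688 → r_n = 67.97 kips.
  R_n,bearing = 1·49.28 + 4·67.97 = 321.2 kips → 0.75 × 321.2 = 241 kips.
Bolt shear governs: 156 kips.

156 kips (bolt shear governs)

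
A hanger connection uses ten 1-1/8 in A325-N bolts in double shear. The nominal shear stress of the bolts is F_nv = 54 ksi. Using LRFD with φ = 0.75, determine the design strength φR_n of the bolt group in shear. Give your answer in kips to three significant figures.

A_b = π × 1.125² / 4 = 0.994 in².
R_n = F_nv · A_b · n · n_s = 54 × 0.994 × 10 × 2 = 1074 kips.
Design strength φR_n = 0.75 × 1074 = 805 kips.

805 kips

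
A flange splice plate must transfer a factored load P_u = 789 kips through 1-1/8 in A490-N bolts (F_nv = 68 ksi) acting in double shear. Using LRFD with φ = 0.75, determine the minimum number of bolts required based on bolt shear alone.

8 bolts

A_b = π·1.125²/4 = 0.994 in².
Per-bolt design strength φR_n = 0.75 × 68 × 0.994 × 2 = 101.4 kips.
n ≥ 789 / 101.4 = 7.782 → use 8 bolts.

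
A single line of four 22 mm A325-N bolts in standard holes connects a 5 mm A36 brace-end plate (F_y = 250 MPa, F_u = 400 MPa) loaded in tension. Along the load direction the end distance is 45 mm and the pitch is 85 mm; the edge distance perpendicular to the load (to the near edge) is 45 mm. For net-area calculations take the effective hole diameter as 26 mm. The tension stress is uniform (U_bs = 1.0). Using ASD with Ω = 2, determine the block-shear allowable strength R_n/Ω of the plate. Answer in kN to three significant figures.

Shear plane L_v = 45 + 3·85 = 300 mm; A_gv = 300 × 5 = 1500 mm².
A_nv = (300 − 3.5·26) × 5 = 1045 mm².
A_nt = (45 − 0.5·26) × 5 = 160 mm².
0.6 F_u A_nv = 250.8 kN; 0.6 F_y A_gv = 225 kN → shear yielding governs the shear term.
R_n = 225 + 1.0 × 400 × 160 / 1000 = 289 kN.
Allowable strength R_n/Ω = 289 / 2 = 144 kN.

144 kN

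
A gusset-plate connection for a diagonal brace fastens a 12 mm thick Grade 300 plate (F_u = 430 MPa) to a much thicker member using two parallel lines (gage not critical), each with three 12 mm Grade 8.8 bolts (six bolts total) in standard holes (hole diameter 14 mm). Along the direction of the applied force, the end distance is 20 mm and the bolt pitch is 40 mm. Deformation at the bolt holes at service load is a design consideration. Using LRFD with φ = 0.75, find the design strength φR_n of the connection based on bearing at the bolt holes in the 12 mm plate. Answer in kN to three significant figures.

Per bolt r_n = 1.2 l_c t F_u ≤ 2.4 d t F_u; upper limit = 2.4 × 12 × 12 × 430 / 1000 = 148.6 kN.
Edge bolt: l_c = 20 − 14/2 = 13 mm → 1.2 × 13 × 12 × 430 / 1000 = 80.5 → r_n = 80.5 kN.
Interior bolts: l_c = 40 − 14 = 26 mm → 1.2 × 26 × 12 × 430 / 1000 = 161 → r_n = 148.6 kN.
R_n = 2 × 80.5 + 4 × 148.6 = 755.4 kN.
Design strength φR_n = 0.75 × 755.4 = 567 kN.

567 kN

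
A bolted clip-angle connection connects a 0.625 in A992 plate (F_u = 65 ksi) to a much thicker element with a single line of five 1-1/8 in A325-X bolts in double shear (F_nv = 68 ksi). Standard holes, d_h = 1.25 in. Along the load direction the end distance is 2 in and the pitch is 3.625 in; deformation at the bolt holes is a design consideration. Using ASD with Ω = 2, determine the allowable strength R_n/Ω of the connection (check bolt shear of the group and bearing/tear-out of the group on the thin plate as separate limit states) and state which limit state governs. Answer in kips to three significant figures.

Bolt shear: A_b = π·1.125²/4 = 0.994 in²; R_n = 68 × 0.994 × 5 × 2 = 675.9 kips → 675.9 / 2 = 338 kips.
Bearing (1.2 l_c t F_u ≤ 2.4 d t F_u): upper limit = 2.4·1.125·0.625·65 = 109.7 kips.
  Edge l_c = 2 − 1.25/2 = 1.375 → r_n = 67.03 kips; interior l_c = 3.625 − 1.25 = 2.375 → r_n = 109.7 kips.
  R_n,bearing = 1·67.03 + 4·109.7 = 505.8 kips → 505.8 / 2 = 253 kips.
Bearing governs: 253 kips.

253 kips (bearing governs)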